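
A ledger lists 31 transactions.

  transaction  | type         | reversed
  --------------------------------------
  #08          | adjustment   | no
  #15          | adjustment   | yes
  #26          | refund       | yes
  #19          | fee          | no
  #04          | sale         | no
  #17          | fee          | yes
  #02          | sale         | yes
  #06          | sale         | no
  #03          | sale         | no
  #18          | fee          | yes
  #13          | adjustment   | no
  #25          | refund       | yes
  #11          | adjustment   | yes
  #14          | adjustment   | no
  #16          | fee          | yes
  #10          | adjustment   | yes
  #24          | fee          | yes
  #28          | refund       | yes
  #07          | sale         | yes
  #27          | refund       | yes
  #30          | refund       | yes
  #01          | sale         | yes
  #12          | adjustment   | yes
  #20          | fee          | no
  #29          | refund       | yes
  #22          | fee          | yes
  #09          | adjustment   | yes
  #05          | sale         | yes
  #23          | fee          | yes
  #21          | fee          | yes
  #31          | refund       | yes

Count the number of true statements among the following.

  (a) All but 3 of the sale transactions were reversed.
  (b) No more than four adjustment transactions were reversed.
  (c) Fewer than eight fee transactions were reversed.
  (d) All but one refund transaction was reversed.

(a) sale: |A| = 7, |A ∩ B| = 4; needs |A ∖ B| = 3 — true.
(b) adjustment: |A| = 8, |A ∩ B| = 5; needs |A ∩ B| ≤ 4 — false.
(c) fee: |A| = 9, |A ∩ B| = 7; needs |A ∩ B| < 8 — true.
(d) refund: |A| = 7, |A ∩ B| = 7; needs |A ∖ B| = 1 — false.

2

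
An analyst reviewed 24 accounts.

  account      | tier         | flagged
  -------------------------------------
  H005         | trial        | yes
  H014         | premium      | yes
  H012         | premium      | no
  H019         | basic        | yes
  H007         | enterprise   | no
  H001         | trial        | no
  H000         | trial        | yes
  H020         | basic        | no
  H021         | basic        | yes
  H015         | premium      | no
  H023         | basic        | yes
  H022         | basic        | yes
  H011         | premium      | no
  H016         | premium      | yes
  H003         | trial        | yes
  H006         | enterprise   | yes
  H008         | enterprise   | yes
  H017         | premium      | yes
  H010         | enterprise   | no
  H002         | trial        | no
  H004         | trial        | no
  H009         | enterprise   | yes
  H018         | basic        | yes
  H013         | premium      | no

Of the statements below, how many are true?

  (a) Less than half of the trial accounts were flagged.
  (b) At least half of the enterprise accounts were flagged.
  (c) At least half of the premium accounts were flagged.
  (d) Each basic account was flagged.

1

(a) trial: |A| = 6, |A ∩ B| = 3; needs |A ∩ B| < |A ∖ B| — false.
(b) enterprise: |A| = 5, |A ∩ B| = 3; needs |A ∩ B| ≥ |A ∖ B| — true.
(c) premium: |A| = 7, |A ∩ B| = 3; needs |A ∩ B| ≥ |A ∖ B| — false.
(d) basic: |A| = 6, |A ∩ B| = 5; needs A ⊆ B, i.e. every element of A is in B (|A ∖ B| = 0) — false.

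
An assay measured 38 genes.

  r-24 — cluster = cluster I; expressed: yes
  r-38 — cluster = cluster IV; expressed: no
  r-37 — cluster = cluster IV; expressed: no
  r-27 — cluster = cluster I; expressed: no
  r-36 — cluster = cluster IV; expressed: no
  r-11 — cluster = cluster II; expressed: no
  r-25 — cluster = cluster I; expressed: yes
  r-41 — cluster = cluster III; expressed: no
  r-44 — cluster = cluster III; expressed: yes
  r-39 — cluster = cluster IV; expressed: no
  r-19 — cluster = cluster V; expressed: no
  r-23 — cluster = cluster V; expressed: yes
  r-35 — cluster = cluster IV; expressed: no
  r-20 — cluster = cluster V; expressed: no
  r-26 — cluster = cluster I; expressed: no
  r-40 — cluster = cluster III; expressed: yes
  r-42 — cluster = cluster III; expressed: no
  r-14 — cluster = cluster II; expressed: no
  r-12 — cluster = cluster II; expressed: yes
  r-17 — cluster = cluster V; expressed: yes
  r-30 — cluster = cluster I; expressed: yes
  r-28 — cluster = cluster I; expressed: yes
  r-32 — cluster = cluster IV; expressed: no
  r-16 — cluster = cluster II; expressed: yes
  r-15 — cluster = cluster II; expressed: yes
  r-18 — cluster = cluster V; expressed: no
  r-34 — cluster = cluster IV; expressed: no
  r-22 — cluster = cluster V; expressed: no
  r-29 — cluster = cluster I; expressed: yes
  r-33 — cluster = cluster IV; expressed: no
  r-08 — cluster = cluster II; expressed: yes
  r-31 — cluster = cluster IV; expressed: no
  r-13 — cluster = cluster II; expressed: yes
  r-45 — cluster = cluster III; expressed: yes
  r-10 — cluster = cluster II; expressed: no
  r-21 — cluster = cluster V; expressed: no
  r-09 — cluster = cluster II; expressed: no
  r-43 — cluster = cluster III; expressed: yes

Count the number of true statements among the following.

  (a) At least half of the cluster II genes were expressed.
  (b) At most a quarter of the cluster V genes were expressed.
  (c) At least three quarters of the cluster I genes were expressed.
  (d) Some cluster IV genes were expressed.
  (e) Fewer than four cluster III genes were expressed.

1

(a) cluster II: |A| = 9, |A ∩ B| = 5; needs |A ∩ B| ≥ |A ∖ B| — true.
(b) cluster V: |A| = 7, |A ∩ B| = 2; needs |A ∩ B| / |A| ≤ 1/4 — false.
(c) cluster I: |A| = 7, |A ∩ B| = 5; needs |A ∩ B| / |A| ≥ 3/4 — false.
(d) cluster IV: |A| = 9, |A ∩ B| = 0; needs A ∩ B ≠ ∅ (|A ∩ B| ≥ 1) — false.
(e) cluster III: |A| = 6, |A ∩ B| = 4; needs |A ∩ B| < 4 — false.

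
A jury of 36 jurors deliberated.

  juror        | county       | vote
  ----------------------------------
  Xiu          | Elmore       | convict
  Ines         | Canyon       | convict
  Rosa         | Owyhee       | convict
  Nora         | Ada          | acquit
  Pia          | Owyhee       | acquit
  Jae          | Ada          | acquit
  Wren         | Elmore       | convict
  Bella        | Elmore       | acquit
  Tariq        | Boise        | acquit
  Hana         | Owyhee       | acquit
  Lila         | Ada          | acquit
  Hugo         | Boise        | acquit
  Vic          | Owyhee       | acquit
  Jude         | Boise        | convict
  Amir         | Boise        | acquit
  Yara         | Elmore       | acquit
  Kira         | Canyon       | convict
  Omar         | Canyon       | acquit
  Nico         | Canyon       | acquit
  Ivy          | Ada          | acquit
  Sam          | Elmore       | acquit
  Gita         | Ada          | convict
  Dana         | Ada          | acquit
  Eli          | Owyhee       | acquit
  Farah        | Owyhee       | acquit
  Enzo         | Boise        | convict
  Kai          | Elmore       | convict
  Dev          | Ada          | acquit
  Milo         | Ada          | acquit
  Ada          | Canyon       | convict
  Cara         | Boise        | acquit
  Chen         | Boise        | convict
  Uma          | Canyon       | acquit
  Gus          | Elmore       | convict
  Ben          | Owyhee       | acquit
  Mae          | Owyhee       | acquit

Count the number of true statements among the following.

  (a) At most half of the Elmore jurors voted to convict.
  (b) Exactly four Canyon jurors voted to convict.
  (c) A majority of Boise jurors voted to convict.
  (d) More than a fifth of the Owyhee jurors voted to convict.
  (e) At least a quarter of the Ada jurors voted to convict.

(a) Elmore: |A| = 7, |A ∩ B| = 4; needs |A ∩ B| ≤ |A ∖ B| — false.
(b) Canyon: |A| = 6, |A ∩ B| = 3; needs |A ∩ B| = 4 — false.
(c) Boise: |A| = 7, |A ∩ B| = 3; needs |A ∩ B| > |A ∖ B| — false.
(d) Owyhee: |A| = 8, |A ∩ B| = 1; needs |A ∩ B| / |A| > 1/5 — false.
(e) Ada: |A| = 8, |A ∩ B| = 1; needs |A ∩ B| / |A| ≥ 1/4 — false.

0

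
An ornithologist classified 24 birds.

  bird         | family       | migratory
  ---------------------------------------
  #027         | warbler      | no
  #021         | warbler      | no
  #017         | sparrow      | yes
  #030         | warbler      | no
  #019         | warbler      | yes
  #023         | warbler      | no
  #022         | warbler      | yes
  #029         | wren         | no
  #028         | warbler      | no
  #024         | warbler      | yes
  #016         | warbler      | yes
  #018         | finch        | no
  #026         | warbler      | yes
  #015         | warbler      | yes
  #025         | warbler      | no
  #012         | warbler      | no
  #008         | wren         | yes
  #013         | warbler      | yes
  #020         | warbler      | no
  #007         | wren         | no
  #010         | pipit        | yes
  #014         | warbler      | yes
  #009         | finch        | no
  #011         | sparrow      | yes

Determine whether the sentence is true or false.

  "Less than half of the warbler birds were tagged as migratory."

False

The determiner here denotes the relation: |A ∩ B| < |A ∖ B|.
|A| = 16, |A ∩ B| = 8, |A ∖ B| = 8.
8 = 8, so the statement is false.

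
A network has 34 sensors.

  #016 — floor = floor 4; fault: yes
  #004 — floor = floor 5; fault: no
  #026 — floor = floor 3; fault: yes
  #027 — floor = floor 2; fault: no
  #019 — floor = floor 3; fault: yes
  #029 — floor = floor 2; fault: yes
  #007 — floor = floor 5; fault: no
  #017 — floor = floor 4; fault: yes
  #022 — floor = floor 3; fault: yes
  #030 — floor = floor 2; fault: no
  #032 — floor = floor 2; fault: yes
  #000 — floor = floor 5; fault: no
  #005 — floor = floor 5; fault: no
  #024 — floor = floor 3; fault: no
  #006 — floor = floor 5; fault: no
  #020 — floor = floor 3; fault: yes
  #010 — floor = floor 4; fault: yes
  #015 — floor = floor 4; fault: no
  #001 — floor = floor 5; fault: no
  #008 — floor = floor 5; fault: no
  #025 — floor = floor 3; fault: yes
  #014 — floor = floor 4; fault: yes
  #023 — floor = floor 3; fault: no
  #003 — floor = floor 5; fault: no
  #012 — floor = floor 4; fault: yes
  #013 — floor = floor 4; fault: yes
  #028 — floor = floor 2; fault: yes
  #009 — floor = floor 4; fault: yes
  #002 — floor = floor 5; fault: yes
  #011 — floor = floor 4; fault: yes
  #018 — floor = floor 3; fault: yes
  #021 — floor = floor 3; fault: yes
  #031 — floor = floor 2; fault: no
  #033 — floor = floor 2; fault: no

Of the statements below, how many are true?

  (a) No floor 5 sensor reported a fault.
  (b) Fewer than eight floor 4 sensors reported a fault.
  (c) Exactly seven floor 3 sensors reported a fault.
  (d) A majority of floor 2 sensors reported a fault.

1

(a) floor 5: |A| = 9, |A ∩ B| = 1; needs A ∩ B = ∅ (|A ∩ B| = 0) — false.
(b) floor 4: |A| = 9, |A ∩ B| = 8; needs |A ∩ B| < 8 — false.
(c) floor 3: |A| = 9, |A ∩ B| = 7; needs |A ∩ B| = 7 — true.
(d) floor 2: |A| = 7, |A ∩ B| = 3; needs |A ∩ B| > |A ∖ B| — false.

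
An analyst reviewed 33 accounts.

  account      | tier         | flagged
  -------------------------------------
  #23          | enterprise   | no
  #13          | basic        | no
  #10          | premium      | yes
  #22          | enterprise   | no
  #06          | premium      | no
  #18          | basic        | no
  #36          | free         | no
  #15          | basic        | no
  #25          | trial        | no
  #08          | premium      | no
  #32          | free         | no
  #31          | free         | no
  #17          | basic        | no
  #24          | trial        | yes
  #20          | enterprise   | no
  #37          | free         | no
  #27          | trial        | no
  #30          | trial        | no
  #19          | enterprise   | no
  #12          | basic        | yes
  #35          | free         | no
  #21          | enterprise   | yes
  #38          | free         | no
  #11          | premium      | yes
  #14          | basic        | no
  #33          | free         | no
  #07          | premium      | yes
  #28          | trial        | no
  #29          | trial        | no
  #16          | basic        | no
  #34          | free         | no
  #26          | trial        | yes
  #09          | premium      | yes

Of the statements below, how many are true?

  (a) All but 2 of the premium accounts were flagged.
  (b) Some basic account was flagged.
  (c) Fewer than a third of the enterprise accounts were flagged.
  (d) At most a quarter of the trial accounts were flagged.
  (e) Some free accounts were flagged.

3

(a) premium: |A| = 6, |A ∩ B| = 4; needs |A ∖ B| = 2 — true.
(b) basic: |A| = 7, |A ∩ B| = 1; needs A ∩ B ≠ ∅ (|A ∩ B| ≥ 1) — true.
(c) enterprise: |A| = 5, |A ∩ B| = 1; needs |A ∩ B| / |A| < 1/3 — true.
(d) trial: |A| = 7, |A ∩ B| = 2; needs |A ∩ B| / |A| ≤ 1/4 — false.
(e) free: |A| = 8, |A ∩ B| = 0; needs A ∩ B ≠ ∅ (|A ∩ B| ≥ 1) — false.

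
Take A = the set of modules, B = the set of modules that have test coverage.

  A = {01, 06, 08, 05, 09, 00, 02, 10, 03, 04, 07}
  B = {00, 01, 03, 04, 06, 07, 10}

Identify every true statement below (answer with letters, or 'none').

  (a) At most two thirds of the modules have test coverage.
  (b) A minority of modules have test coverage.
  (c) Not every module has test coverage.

(a), (c)

|A| = 11, |A ∩ B| = 7, |A ∖ B| = 4.
(a) |A ∩ B| / |A| ≤ 2/3: holds.
(b) |A ∩ B| < |A ∖ B|: fails.
(c) A ⊄ B (|A ∖ B| ≥ 1): holds.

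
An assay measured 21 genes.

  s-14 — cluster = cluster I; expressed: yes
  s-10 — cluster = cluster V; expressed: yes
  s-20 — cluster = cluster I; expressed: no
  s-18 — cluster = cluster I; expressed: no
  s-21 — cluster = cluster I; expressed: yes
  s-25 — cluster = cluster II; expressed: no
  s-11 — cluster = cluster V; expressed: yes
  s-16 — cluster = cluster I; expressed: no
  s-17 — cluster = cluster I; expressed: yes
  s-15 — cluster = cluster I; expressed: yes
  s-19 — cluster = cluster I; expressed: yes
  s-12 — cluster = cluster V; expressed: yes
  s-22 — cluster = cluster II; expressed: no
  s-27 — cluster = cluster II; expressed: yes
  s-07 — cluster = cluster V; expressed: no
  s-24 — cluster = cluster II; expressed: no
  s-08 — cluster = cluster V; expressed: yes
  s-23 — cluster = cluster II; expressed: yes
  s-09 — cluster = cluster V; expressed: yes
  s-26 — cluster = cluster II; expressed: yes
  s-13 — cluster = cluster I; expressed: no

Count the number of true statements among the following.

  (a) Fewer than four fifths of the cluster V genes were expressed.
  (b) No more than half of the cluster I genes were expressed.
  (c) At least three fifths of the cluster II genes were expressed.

(a) cluster V: |A| = 6, |A ∩ B| = 5; needs |A ∩ B| / |A| < 4/5 — false.
(b) cluster I: |A| = 9, |A ∩ B| = 5; needs |A ∩ B| ≤ |A ∖ B| — false.
(c) cluster II: |A| = 6, |A ∩ B| = 3; needs |A ∩ B| / |A| ≥ 3/5 — false.

0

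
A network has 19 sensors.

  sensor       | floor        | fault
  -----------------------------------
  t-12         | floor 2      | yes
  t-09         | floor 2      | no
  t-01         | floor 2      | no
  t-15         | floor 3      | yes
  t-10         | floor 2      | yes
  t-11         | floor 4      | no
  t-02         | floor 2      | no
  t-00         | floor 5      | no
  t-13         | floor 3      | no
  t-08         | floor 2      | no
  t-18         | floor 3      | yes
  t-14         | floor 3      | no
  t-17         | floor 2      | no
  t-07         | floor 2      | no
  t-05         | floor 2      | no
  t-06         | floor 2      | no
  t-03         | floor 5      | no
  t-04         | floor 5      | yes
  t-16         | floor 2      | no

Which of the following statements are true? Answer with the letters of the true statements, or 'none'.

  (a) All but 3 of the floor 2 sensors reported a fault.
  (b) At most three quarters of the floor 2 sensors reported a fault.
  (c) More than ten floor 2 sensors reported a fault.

|A| = 11, |A ∩ B| = 2, |A ∖ B| = 9.
(a) |A ∖ B| = 3: fails.
(b) |A ∩ B| / |A| ≤ 3/4: holds.
(c) |A ∩ B| > 10: fails.

(b)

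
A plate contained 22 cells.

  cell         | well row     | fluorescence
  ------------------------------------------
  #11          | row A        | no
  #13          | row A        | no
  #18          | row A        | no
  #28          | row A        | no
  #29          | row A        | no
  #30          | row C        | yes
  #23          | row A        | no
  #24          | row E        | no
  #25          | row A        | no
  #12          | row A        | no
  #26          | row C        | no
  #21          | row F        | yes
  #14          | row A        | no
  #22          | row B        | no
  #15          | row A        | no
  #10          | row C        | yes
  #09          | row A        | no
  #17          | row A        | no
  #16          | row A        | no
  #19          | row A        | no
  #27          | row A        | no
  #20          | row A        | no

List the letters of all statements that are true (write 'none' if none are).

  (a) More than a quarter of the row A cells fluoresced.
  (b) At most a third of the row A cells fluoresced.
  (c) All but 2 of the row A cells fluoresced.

(b)

|A| = 16, |A ∩ B| = 0, |A ∖ B| = 16.
(a) |A ∩ B| / |A| > 1/4: fails.
(b) |A ∩ B| / |A| ≤ 1/3: holds.
(c) |A ∖ B| = 2: fails.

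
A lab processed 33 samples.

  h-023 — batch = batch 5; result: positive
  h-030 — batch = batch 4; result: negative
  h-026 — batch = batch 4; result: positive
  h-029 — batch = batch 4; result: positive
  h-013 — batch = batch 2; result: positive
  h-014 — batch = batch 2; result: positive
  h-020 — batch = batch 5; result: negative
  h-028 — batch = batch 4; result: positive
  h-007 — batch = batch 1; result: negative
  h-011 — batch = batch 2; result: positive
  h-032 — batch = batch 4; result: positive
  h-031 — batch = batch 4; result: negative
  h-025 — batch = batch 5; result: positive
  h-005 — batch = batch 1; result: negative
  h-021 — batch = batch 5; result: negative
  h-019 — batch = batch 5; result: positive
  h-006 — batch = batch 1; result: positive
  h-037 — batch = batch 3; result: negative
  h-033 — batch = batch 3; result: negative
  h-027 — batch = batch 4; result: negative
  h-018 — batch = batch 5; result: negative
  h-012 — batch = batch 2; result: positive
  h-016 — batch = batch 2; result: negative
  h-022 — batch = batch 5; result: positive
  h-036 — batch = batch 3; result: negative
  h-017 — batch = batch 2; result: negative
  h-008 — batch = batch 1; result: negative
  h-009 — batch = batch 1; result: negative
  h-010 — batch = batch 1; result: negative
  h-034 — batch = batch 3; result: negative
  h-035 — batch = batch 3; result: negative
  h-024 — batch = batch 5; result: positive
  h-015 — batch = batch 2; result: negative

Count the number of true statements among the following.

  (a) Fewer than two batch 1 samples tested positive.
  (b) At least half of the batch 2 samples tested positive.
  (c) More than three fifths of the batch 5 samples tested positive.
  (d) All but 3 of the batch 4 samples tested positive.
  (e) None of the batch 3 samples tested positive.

5

(a) batch 1: |A| = 6, |A ∩ B| = 1; needs |A ∩ B| < 2 — true.
(b) batch 2: |A| = 7, |A ∩ B| = 4; needs |A ∩ B| ≥ |A ∖ B| — true.
(c) batch 5: |A| = 8, |A ∩ B| = 5; needs |A ∩ B| / |A| > 3/5 — true.
(d) batch 4: |A| = 7, |A ∩ B| = 4; needs |A ∖ B| = 3 — true.
(e) batch 3: |A| = 5, |A ∩ B| = 0; needs A ∩ B = ∅ (|A ∩ B| = 0) — true.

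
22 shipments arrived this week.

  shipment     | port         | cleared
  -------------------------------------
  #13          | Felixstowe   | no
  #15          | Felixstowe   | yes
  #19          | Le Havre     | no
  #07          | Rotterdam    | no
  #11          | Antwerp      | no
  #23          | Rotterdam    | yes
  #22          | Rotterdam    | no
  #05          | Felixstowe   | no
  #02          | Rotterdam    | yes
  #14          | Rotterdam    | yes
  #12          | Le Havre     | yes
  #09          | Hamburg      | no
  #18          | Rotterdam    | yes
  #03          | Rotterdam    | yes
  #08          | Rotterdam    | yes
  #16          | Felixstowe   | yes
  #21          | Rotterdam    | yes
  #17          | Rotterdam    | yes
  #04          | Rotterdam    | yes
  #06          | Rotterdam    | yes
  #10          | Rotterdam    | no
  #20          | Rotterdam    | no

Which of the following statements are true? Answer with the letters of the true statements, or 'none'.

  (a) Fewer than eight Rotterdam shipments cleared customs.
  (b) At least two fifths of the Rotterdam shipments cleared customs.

(b)

|A| = 14, |A ∩ B| = 10, |A ∖ B| = 4.
(a) |A ∩ B| < 8: fails.
(b) |A ∩ B| / |A| ≥ 2/5: holds.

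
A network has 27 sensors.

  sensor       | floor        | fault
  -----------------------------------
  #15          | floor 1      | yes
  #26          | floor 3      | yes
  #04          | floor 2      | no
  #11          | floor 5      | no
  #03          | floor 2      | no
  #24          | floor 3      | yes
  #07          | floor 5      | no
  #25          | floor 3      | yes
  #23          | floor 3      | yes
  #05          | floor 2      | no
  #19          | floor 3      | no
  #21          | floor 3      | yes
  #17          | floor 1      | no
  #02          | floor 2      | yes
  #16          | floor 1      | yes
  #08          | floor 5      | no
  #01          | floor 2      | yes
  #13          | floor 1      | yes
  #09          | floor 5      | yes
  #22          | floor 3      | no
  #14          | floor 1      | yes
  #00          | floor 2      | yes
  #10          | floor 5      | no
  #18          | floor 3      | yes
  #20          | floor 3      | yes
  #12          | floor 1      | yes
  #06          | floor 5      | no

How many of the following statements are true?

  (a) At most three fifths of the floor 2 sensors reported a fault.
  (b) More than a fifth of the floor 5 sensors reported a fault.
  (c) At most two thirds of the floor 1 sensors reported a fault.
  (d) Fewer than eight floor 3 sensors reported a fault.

2

(a) floor 2: |A| = 6, |A ∩ B| = 3; needs |A ∩ B| / |A| ≤ 3/5 — true.
(b) floor 5: |A| = 6, |A ∩ B| = 1; needs |A ∩ B| / |A| > 1/5 — false.
(c) floor 1: |A| = 6, |A ∩ B| = 5; needs |A ∩ B| / |A| ≤ 2/3 — false.
(d) floor 3: |A| = 9, |A ∩ B| = 7; needs |A ∩ B| < 8 — true.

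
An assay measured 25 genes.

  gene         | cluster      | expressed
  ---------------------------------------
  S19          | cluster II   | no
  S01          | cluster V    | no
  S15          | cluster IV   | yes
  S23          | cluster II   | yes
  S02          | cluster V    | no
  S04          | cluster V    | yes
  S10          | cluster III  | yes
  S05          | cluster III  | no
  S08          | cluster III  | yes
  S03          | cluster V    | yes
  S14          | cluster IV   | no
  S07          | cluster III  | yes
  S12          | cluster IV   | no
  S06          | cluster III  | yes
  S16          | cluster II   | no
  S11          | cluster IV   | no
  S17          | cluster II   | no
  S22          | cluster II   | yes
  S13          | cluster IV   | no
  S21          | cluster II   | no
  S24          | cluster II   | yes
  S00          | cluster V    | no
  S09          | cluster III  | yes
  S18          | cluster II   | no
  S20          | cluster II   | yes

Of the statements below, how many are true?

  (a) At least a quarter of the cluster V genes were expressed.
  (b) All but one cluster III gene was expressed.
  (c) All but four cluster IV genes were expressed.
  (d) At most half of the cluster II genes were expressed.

4

(a) cluster V: |A| = 5, |A ∩ B| = 2; needs |A ∩ B| / |A| ≥ 1/4 — true.
(b) cluster III: |A| = 6, |A ∩ B| = 5; needs |A ∖ B| = 1 — true.
(c) cluster IV: |A| = 5, |A ∩ B| = 1; needs |A ∖ B| = 4 — true.
(d) cluster II: |A| = 9, |A ∩ B| = 4; needs |A ∩ B| ≤ |A ∖ B| — true.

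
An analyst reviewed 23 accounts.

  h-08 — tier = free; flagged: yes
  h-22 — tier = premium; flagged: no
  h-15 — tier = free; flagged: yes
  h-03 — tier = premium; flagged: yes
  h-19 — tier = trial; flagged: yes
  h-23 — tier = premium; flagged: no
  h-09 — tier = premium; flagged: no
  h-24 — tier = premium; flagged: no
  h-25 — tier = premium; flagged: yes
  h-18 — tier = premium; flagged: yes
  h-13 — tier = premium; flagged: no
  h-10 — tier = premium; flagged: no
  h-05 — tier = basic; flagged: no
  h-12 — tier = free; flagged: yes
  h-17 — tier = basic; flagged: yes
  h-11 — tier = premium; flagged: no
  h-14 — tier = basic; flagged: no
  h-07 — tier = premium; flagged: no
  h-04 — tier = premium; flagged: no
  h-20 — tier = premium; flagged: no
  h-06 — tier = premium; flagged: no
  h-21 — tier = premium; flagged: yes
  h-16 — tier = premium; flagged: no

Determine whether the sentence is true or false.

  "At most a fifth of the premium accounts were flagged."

False

'At most a fifth of the premium accounts were flagged' holds iff |A ∩ B| / |A| ≤ 1/5.
|A| = 16, |A ∩ B| = 4, |A ∖ B| = 12.
|A ∩ B|/|A| = 4/16, so the statement is false.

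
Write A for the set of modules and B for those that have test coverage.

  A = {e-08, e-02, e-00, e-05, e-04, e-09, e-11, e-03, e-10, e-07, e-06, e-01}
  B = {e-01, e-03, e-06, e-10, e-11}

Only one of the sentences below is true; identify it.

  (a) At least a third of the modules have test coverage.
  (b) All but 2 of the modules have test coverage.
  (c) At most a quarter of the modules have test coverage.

|A| = 12, |A ∩ B| = 5, |A ∖ B| = 7.
(a) requires |A ∩ B| / |A| ≥ 1/3: true.
(b) requires |A ∖ B| = 2: false.
(c) requires |A ∩ B| / |A| ≤ 1/4: false.

(a)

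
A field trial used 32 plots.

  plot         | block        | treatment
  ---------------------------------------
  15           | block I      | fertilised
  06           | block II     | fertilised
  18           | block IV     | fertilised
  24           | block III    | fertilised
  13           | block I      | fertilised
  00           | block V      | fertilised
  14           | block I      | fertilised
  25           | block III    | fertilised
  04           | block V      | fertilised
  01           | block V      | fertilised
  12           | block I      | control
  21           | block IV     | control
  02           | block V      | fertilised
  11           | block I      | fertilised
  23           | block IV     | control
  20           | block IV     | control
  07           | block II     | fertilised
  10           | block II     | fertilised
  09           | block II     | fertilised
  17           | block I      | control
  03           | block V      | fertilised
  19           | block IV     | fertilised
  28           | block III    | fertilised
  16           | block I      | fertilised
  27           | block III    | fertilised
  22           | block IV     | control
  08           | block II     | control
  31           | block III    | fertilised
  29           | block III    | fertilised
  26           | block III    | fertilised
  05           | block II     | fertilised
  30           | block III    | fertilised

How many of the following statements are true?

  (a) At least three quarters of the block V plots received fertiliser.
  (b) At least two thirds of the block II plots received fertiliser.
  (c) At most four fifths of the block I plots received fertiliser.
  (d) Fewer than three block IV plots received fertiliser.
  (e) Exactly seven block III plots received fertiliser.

4

(a) block V: |A| = 5, |A ∩ B| = 5; needs |A ∩ B| / |A| ≥ 3/4 — true.
(b) block II: |A| = 6, |A ∩ B| = 5; needs |A ∩ B| / |A| ≥ 2/3 — true.
(c) block I: |A| = 7, |A ∩ B| = 5; needs |A ∩ B| / |A| ≤ 4/5 — true.
(d) block IV: |A| = 6, |A ∩ B| = 2; needs |A ∩ B| < 3 — true.
(e) block III: |A| = 8, |A ∩ B| = 8; needs |A ∩ B| = 7 — false.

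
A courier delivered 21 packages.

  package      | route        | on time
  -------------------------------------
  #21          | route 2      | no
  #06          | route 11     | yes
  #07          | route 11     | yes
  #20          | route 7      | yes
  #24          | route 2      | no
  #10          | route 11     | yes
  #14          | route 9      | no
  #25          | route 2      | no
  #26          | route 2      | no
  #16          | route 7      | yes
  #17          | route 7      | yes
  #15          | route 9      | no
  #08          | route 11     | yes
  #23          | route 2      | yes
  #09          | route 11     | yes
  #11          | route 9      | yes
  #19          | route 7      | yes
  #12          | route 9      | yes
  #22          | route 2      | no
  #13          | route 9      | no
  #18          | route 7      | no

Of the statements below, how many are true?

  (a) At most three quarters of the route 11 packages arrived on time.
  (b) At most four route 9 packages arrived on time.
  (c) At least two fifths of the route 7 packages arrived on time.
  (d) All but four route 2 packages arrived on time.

(a) route 11: |A| = 5, |A ∩ B| = 5; needs |A ∩ B| / |A| ≤ 3/4 — false.
(b) route 9: |A| = 5, |A ∩ B| = 2; needs |A ∩ B| ≤ 4 — true.
(c) route 7: |A| = 5, |A ∩ B| = 4; needs |A ∩ B| / |A| ≥ 2/5 — true.
(d) route 2: |A| = 6, |A ∩ B| = 1; needs |A ∖ B| = 4 — false.

2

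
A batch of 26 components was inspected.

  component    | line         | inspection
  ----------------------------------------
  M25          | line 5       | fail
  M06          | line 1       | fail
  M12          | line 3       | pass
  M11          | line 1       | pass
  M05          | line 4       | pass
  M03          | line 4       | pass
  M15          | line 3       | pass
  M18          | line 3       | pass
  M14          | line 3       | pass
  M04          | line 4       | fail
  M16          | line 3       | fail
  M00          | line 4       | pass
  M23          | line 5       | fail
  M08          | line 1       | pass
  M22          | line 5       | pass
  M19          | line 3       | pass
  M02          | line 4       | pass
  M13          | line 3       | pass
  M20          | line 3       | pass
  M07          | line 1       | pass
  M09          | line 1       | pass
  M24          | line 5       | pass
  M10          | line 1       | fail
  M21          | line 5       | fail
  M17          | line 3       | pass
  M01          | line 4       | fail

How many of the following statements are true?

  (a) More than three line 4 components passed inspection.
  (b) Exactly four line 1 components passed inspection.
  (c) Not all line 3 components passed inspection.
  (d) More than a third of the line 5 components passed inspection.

4

(a) line 4: |A| = 6, |A ∩ B| = 4; needs |A ∩ B| > 3 — true.
(b) line 1: |A| = 6, |A ∩ B| = 4; needs |A ∩ B| = 4 — true.
(c) line 3: |A| = 9, |A ∩ B| = 8; needs A ⊄ B (|A ∖ B| ≥ 1) — true.
(d) line 5: |A| = 5, |A ∩ B| = 2; needs |A ∩ B| / |A| > 1/3 — true.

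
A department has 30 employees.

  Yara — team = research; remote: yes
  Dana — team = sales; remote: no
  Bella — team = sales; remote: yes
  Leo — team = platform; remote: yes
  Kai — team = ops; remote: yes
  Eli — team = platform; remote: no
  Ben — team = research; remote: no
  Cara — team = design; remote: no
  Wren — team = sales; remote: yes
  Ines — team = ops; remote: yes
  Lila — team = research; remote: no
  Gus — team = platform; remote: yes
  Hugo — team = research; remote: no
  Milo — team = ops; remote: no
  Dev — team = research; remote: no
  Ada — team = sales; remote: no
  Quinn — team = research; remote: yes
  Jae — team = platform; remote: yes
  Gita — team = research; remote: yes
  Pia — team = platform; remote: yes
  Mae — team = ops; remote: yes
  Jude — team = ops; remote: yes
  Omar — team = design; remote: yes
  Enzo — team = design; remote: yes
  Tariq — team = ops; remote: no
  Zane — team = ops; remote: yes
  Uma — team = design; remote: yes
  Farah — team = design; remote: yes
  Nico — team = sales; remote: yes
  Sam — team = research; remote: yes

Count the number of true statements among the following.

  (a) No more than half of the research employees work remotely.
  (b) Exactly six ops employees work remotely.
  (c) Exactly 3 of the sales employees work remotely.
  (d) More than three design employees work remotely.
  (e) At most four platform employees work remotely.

(a) research: |A| = 8, |A ∩ B| = 4; needs |A ∩ B| ≤ |A ∖ B| — true.
(b) ops: |A| = 7, |A ∩ B| = 5; needs |A ∩ B| = 6 — false.
(c) sales: |A| = 5, |A ∩ B| = 3; needs |A ∩ B| = 3 — true.
(d) design: |A| = 5, |A ∩ B| = 4; needs |A ∩ B| > 3 — true.
(e) platform: |A| = 5, |A ∩ B| = 4; needs |A ∩ B| ≤ 4 — true.

4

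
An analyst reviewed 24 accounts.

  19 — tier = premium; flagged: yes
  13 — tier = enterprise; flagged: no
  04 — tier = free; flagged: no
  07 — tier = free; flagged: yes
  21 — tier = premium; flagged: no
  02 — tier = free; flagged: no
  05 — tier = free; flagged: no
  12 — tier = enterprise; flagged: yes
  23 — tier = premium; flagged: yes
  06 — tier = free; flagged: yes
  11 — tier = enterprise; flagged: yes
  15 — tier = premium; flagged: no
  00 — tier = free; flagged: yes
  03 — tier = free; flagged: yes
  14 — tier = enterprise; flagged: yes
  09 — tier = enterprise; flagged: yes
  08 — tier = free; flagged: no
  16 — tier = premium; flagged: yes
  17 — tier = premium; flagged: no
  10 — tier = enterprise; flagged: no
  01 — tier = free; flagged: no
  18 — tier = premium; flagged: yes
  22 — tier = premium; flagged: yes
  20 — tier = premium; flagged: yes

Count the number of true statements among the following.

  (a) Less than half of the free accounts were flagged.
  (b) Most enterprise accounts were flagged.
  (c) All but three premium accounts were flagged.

3

(a) free: |A| = 9, |A ∩ B| = 4; needs |A ∩ B| < |A ∖ B| — true.
(b) enterprise: |A| = 6, |A ∩ B| = 4; needs |A ∩ B| > |A ∖ B| — true.
(c) premium: |A| = 9, |A ∩ B| = 6; needs |A ∖ B| = 3 — true.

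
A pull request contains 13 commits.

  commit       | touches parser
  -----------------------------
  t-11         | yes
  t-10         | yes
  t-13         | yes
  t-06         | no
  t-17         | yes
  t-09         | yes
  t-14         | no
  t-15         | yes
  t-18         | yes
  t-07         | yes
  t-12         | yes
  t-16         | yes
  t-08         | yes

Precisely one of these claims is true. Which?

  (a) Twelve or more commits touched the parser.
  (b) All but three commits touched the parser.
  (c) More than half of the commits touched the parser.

|A| = 13, |A ∩ B| = 11, |A ∖ B| = 2.
(a) requires |A ∩ B| ≥ 12: false.
(b) requires |A ∖ B| = 3: false.
(c) requires |A ∩ B| > |A ∖ B|: true.

(c)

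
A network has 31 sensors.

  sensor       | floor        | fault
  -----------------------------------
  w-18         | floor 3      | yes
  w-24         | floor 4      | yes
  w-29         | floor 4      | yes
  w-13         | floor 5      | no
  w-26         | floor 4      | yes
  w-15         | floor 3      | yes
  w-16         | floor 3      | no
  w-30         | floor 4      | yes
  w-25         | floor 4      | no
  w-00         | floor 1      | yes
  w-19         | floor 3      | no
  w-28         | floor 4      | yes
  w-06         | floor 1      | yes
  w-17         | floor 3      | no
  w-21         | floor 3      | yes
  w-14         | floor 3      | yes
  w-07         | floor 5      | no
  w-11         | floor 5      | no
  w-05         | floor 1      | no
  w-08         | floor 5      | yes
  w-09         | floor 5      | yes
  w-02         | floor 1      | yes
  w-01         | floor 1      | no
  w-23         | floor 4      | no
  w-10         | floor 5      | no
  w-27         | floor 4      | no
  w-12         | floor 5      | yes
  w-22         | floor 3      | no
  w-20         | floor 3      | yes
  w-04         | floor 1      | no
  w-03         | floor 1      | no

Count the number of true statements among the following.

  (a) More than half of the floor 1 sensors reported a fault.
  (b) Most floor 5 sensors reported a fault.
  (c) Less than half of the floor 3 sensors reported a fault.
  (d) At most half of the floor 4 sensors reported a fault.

0

(a) floor 1: |A| = 7, |A ∩ B| = 3; needs |A ∩ B| > |A ∖ B| — false.
(b) floor 5: |A| = 7, |A ∩ B| = 3; needs |A ∩ B| > |A ∖ B| — false.
(c) floor 3: |A| = 9, |A ∩ B| = 5; needs |A ∩ B| < |A ∖ B| — false.
(d) floor 4: |A| = 8, |A ∩ B| = 5; needs |A ∩ B| ≤ |A ∖ B| — false.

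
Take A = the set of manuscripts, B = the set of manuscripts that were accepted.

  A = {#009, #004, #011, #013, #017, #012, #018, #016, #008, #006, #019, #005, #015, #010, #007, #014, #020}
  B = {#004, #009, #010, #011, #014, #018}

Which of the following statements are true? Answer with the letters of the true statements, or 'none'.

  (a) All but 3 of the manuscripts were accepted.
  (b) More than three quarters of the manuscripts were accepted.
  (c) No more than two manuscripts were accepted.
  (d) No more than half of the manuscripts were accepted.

|A| = 17, |A ∩ B| = 6, |A ∖ B| = 11.
(a) |A ∖ B| = 3: fails.
(b) |A ∩ B| / |A| > 3/4: fails.
(c) |A ∩ B| ≤ 2: fails.
(d) |A ∩ B| ≤ |A ∖ B|: holds.

(d)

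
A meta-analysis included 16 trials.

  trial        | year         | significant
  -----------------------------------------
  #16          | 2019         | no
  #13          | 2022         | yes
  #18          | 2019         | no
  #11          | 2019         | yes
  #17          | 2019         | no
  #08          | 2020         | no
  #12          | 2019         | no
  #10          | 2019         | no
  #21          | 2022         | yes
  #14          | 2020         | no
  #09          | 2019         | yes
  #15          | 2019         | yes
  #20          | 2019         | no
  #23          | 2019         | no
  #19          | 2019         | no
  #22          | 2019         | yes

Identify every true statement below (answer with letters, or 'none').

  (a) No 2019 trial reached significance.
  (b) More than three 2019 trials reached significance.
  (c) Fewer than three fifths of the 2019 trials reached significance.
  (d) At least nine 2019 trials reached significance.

|A| = 12, |A ∩ B| = 4, |A ∖ B| = 8.
(a) A ∩ B = ∅ (|A ∩ B| = 0): fails.
(b) |A ∩ B| > 3: holds.
(c) |A ∩ B| / |A| < 3/5: holds.
(d) |A ∩ B| ≥ 9: fails.

(b), (c)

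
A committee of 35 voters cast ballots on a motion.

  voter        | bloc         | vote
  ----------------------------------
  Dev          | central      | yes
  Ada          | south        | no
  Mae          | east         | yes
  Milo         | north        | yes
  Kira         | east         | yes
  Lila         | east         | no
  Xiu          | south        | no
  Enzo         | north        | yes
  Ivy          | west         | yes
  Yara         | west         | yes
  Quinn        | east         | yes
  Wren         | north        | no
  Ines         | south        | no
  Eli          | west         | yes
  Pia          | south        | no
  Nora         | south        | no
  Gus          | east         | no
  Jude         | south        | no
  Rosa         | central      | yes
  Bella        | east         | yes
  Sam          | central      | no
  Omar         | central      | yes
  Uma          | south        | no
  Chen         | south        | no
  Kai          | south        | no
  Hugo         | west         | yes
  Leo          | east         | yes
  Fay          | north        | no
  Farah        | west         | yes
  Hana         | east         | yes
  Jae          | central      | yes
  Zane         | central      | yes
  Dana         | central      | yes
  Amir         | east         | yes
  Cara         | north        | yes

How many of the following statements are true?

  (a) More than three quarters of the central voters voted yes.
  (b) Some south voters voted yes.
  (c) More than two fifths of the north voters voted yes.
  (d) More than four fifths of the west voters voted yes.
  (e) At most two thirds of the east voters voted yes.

(a) central: |A| = 7, |A ∩ B| = 6; needs |A ∩ B| / |A| > 3/4 — true.
(b) south: |A| = 9, |A ∩ B| = 0; needs A ∩ B ≠ ∅ (|A ∩ B| ≥ 1) — false.
(c) north: |A| = 5, |A ∩ B| = 3; needs |A ∩ B| / |A| > 2/5 — true.
(d) west: |A| = 5, |A ∩ B| = 5; needs |A ∩ B| / |A| > 4/5 — true.
(e) east: |A| = 9, |A ∩ B| = 7; needs |A ∩ B| / |A| ≤ 2/3 — false.

3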